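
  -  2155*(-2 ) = 4310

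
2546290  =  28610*89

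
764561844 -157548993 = 607012851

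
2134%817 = 500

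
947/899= 1 + 48/899 = 1.05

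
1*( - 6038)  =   - 6038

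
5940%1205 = 1120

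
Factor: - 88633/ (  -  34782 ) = 2^ ( - 1 ) * 3^(  -  1)*11^(-1)*17^( - 1 ) *31^ (-1 ) * 61^1 * 1453^1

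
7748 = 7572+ 176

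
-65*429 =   -  27885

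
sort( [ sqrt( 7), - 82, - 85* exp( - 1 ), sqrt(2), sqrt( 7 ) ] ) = [-82,- 85*exp( - 1),sqrt ( 2), sqrt(7 ), sqrt(7 )]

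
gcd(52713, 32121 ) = 9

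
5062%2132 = 798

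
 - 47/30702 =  - 47/30702 = - 0.00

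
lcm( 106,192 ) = 10176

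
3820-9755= -5935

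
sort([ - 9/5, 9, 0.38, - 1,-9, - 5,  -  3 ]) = [ - 9 , - 5,-3, - 9/5, - 1, 0.38,9]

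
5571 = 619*9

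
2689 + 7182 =9871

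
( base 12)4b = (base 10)59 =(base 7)113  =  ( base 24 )2B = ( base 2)111011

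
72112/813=88 + 568/813  =  88.70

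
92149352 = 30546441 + 61602911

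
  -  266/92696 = - 1 + 46215/46348 = - 0.00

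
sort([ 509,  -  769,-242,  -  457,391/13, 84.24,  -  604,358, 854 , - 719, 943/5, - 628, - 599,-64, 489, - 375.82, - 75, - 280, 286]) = [ - 769,-719, - 628, - 604,-599,-457,-375.82, - 280,-242,-75,-64, 391/13,84.24, 943/5, 286, 358, 489, 509, 854]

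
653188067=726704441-73516374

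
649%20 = 9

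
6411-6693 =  -282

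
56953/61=56953/61 = 933.66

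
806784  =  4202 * 192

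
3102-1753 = 1349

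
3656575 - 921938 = 2734637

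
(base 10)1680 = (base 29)1sr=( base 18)536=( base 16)690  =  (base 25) 2H5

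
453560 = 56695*8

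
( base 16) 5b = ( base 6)231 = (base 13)70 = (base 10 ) 91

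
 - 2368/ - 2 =1184/1 = 1184.00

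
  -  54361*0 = 0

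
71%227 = 71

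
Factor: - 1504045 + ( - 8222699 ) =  - 2^3*3^1 * 47^1 * 8623^1 = - 9726744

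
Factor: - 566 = -2^1*283^1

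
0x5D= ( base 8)135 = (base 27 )3c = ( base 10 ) 93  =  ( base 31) 30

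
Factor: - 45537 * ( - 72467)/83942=2^( - 1 )*  3^1*19^( - 1)*43^1*47^(-2) *353^1*72467^1 = 3299929779/83942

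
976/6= 488/3 = 162.67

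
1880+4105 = 5985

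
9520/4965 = 1+911/993 = 1.92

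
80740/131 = 80740/131 = 616.34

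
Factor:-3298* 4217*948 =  - 2^3*3^1*17^1*79^1*97^1*4217^1 =-13184467368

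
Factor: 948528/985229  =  135504/140747 = 2^4*3^2*97^(-1) * 941^1*1451^( -1)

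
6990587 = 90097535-83106948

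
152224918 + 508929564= 661154482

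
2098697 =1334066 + 764631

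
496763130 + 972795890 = 1469559020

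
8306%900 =206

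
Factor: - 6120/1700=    - 2^1*3^2 * 5^ ( - 1 )=- 18/5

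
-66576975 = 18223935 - 84800910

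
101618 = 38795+62823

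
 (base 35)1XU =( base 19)6CG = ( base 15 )AAA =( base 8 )4552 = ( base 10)2410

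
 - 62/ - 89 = 62/89 = 0.70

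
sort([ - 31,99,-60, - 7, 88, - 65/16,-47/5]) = [-60,-31, - 47/5, - 7, - 65/16,88,  99] 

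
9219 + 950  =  10169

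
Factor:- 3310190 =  - 2^1*5^1*13^1*25463^1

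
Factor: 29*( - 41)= - 29^1*41^1 = - 1189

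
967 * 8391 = 8114097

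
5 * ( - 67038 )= - 335190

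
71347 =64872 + 6475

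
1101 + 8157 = 9258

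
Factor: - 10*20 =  - 200 = -  2^3 * 5^2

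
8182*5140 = 42055480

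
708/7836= 59/653=0.09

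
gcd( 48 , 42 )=6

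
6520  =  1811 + 4709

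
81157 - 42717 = 38440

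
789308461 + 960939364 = 1750247825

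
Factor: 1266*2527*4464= 14281148448= 2^5*3^3*7^1*19^2*31^1*211^1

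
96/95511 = 32/31837 = 0.00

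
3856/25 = 154 + 6/25= 154.24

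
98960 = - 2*( - 49480) 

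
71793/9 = 7977 = 7977.00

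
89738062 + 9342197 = 99080259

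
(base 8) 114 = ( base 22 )3a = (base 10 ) 76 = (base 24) 34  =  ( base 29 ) 2I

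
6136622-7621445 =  - 1484823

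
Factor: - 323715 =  - 3^1*5^1*7^1*3083^1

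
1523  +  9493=11016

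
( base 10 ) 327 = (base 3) 110010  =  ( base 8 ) 507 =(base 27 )c3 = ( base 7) 645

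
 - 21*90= - 1890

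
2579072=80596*32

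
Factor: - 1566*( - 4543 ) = 7114338  =  2^1*3^3*7^1 * 11^1*29^1*59^1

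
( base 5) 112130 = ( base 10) 4040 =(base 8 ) 7710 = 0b111111001000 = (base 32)3u8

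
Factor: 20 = 2^2 * 5^1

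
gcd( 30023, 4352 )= 1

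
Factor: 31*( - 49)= - 7^2*31^1=- 1519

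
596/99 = 6 + 2/99 = 6.02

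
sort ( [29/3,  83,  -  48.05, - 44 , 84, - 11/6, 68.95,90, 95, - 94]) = [ - 94,-48.05, - 44, -11/6, 29/3, 68.95  ,  83,84, 90, 95 ] 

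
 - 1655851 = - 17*97403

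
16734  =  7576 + 9158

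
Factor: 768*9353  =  7183104=2^8*3^1*47^1*199^1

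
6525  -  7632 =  - 1107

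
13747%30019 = 13747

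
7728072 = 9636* 802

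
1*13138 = 13138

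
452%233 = 219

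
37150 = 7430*5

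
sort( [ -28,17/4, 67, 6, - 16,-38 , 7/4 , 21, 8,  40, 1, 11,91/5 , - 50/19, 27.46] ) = [-38,  -  28, -16, - 50/19,1,7/4, 17/4,  6, 8,  11, 91/5, 21,27.46, 40,67]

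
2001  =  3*667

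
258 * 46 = 11868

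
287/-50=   -  6+13/50= - 5.74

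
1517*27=40959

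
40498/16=2531 + 1/8 = 2531.12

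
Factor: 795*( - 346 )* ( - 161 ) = 44286270 = 2^1*3^1*5^1 * 7^1* 23^1*53^1 * 173^1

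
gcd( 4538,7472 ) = 2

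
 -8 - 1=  - 9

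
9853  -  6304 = 3549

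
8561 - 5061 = 3500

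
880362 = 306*2877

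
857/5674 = 857/5674 = 0.15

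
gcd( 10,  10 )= 10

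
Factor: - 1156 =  - 2^2*17^2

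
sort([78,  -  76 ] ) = [ - 76,78]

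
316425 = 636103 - 319678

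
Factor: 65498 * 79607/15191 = 474009026/1381 = 2^1*1381^( - 1)*7237^1 * 32749^1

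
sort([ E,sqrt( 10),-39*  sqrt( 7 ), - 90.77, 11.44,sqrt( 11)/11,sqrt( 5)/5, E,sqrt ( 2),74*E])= [ - 39*sqrt( 7), - 90.77, sqrt( 11 )/11 , sqrt(5) /5,sqrt( 2),E, E,  sqrt(10), 11.44, 74*E]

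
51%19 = 13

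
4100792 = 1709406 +2391386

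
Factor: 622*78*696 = 33767136 = 2^5*3^2 * 13^1*29^1 * 311^1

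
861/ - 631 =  - 2 + 401/631 = - 1.36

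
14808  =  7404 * 2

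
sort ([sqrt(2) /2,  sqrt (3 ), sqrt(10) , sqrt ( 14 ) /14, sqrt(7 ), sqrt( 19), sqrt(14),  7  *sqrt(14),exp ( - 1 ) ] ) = [sqrt( 14 )/14, exp(- 1), sqrt(2 )/2, sqrt( 3),  sqrt(7),sqrt(10 ),sqrt( 14 ), sqrt( 19),7*sqrt(14)] 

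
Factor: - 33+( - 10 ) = -43 = - 43^1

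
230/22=115/11 = 10.45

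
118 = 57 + 61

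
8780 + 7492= 16272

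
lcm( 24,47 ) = 1128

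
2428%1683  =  745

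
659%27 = 11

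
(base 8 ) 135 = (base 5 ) 333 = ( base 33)2R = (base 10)93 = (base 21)49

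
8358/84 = 99 +1/2= 99.50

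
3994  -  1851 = 2143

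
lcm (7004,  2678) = 91052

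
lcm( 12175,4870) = 24350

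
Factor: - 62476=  - 2^2*15619^1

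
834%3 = 0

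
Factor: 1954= 2^1*977^1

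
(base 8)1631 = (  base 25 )1BL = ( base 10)921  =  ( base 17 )333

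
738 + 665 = 1403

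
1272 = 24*53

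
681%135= 6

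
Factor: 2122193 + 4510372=3^1*5^1*442171^1=6632565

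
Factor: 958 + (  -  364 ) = 594 =2^1*3^3*11^1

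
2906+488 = 3394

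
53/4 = 13 + 1/4= 13.25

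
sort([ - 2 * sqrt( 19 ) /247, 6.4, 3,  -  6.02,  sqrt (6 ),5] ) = [-6.02, - 2 *sqrt ( 19 ) /247,sqrt( 6), 3 , 5,6.4] 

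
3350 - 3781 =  - 431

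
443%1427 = 443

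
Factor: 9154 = 2^1*23^1*199^1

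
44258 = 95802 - 51544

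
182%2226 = 182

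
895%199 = 99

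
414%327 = 87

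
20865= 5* 4173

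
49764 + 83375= 133139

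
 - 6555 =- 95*69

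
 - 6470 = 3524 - 9994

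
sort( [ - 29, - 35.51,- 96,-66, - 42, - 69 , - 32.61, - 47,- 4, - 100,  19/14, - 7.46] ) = [ - 100, - 96, - 69, - 66, - 47, - 42, - 35.51, - 32.61, - 29 , - 7.46,- 4 , 19/14 ]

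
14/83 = 14/83 = 0.17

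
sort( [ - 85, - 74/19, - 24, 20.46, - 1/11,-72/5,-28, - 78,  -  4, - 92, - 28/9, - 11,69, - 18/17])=[ - 92, - 85, - 78, - 28,-24, - 72/5, - 11, - 4,-74/19,- 28/9, - 18/17, - 1/11,20.46, 69]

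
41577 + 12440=54017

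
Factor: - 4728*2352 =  - 11120256 = - 2^7*3^2*7^2*197^1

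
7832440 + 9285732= 17118172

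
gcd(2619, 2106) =27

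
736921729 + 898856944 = 1635778673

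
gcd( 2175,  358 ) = 1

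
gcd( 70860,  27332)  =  4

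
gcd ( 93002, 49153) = 13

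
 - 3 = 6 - 9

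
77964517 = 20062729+57901788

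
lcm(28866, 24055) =144330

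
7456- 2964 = 4492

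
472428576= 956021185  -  483592609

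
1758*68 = 119544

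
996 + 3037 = 4033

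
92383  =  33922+58461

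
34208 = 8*4276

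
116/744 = 29/186 = 0.16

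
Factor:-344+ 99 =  - 5^1 * 7^2 =- 245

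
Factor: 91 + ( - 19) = 72= 2^3*3^2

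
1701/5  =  1701/5=340.20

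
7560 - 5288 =2272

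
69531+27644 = 97175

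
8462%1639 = 267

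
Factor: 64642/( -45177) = -2^1*3^( - 1 )*11^(  -  1)*37^( - 2 )*32321^1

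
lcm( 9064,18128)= 18128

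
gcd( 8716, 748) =4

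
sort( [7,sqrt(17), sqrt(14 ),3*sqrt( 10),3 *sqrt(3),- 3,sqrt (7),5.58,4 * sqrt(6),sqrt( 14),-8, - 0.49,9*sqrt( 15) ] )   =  [ - 8 , - 3, - 0.49, sqrt( 7 ), sqrt(14) , sqrt(14),sqrt(17), 3* sqrt ( 3),5.58,7,  3 * sqrt ( 10),4 * sqrt(6),9*sqrt(15 ) ]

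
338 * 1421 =480298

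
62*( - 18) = - 1116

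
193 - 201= - 8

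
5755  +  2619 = 8374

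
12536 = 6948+5588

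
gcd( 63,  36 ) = 9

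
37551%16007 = 5537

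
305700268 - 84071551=221628717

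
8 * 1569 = 12552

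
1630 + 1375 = 3005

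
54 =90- 36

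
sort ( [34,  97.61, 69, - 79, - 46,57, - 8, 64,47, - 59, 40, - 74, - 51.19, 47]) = [-79, - 74,-59, - 51.19, - 46, - 8, 34,40, 47,47, 57,  64,69, 97.61]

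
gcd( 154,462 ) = 154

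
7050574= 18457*382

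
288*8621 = 2482848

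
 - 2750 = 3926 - 6676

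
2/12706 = 1/6353 = 0.00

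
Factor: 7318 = 2^1*3659^1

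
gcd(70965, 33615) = 3735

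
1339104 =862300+476804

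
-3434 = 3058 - 6492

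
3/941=3/941 = 0.00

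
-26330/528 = -13165/264 = - 49.87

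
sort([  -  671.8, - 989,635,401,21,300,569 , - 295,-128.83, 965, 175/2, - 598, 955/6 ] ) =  [  -  989,  -  671.8,  -  598,-295,-128.83, 21 , 175/2, 955/6,  300,401,569,635 , 965]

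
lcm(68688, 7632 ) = 68688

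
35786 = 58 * 617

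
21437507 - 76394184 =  - 54956677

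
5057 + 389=5446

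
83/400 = 83/400 = 0.21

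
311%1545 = 311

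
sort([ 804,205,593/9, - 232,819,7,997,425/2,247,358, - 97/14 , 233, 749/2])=[ - 232, - 97/14,7 , 593/9,205, 425/2 , 233,247,358,749/2,804,819,997]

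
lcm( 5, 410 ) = 410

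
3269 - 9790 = - 6521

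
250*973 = 243250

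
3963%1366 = 1231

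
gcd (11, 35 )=1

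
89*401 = 35689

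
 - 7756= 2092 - 9848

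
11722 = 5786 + 5936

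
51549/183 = 281 + 42/61 = 281.69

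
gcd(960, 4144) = 16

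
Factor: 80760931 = 17^1*4750643^1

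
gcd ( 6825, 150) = 75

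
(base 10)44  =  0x2C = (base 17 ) 2A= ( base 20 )24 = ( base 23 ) 1l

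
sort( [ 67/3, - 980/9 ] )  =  [ - 980/9,  67/3]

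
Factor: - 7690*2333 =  - 2^1*5^1 * 769^1*2333^1= - 17940770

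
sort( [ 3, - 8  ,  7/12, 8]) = [- 8, 7/12,3,8 ]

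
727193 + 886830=1614023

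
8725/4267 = 8725/4267 = 2.04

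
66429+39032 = 105461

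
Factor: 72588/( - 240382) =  - 2^1*3^1*23^1*457^( - 1) =- 138/457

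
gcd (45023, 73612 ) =11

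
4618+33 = 4651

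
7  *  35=245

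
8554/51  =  167 + 37/51 =167.73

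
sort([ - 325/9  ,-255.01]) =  [ - 255.01, - 325/9]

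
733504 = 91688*8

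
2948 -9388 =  - 6440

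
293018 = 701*418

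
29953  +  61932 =91885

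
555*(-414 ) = -229770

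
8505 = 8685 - 180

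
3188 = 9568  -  6380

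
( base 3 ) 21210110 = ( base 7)22365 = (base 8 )13062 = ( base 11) 42A6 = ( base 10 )5682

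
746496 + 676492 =1422988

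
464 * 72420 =33602880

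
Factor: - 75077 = -193^1 * 389^1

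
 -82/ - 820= 1/10= 0.10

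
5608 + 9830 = 15438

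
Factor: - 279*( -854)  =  238266 = 2^1*3^2*7^1*31^1* 61^1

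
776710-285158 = 491552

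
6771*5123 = 34687833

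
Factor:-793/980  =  -2^(-2 ) * 5^( - 1) * 7^( - 2 )*13^1 * 61^1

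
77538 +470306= 547844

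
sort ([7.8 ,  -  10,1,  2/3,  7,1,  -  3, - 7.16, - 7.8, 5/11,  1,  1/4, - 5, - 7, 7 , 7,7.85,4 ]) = [-10,  -  7.8, - 7.16,-7, - 5,-3, 1/4 , 5/11 , 2/3,1,1, 1,4, 7,7 , 7 , 7.8 , 7.85]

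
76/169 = 76/169 = 0.45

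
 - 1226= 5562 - 6788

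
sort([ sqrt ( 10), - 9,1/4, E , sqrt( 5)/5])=[ - 9 , 1/4  ,  sqrt( 5)/5, E,sqrt(10)]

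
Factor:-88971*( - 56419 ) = 5019654849 = 3^1*11^1*23^1*47^1*223^1*631^1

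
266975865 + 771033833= 1038009698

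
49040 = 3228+45812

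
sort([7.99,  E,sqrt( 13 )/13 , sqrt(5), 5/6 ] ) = [ sqrt(13)/13,5/6, sqrt(5 ), E , 7.99] 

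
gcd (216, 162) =54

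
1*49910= 49910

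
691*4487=3100517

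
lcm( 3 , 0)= 0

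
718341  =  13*55257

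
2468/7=2468/7=352.57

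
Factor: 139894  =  2^1*113^1*619^1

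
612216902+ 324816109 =937033011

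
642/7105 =642/7105 =0.09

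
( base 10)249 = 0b11111001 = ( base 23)AJ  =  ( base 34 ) 7B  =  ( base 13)162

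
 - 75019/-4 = 18754 + 3/4 = 18754.75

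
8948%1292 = 1196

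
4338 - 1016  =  3322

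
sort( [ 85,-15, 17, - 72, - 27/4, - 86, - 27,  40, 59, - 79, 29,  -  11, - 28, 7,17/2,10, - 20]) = [ - 86, - 79, - 72, - 28, - 27, - 20 ,-15, - 11, - 27/4, 7, 17/2, 10,17, 29 , 40, 59,85]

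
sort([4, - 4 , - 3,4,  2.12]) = [ - 4,- 3, 2.12, 4, 4]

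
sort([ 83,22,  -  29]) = [  -  29, 22,  83]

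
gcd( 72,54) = 18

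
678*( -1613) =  - 1093614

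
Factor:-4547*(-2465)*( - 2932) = -2^2*5^1*17^1*29^1 * 733^1 * 4547^1  =  -32862896860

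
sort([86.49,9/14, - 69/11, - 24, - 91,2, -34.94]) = [ - 91, - 34.94, - 24, - 69/11,9/14,2, 86.49 ] 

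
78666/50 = 1573 + 8/25 = 1573.32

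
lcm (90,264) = 3960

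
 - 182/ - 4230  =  91/2115 = 0.04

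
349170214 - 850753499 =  - 501583285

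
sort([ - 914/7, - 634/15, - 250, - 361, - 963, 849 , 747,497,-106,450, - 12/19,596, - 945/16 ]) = [ - 963, - 361, - 250,  -  914/7, - 106, - 945/16,-634/15, - 12/19,450,497,596,747,  849]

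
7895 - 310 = 7585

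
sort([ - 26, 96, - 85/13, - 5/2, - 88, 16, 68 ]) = [-88 , - 26,-85/13, - 5/2,16, 68,96]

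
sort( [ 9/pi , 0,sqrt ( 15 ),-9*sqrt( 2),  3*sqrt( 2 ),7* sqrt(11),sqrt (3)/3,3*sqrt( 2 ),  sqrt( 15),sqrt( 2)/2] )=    [ - 9*sqrt(2),0,sqrt( 3) /3,sqrt (2)/2 , 9/pi,sqrt( 15 ),sqrt( 15), 3*sqrt( 2 ),  3 * sqrt(2), 7*sqrt( 11)]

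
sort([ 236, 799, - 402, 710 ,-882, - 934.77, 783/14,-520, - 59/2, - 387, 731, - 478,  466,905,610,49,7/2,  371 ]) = [  -  934.77, - 882, - 520, - 478, - 402, - 387, - 59/2,7/2,49,783/14, 236,371,466,610,710,731 , 799 , 905]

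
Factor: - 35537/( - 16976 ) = 2^( - 4 )*1061^( - 1 )* 35537^1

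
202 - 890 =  - 688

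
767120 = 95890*8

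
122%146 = 122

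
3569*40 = 142760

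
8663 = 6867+1796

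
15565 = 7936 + 7629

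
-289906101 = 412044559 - 701950660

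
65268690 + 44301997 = 109570687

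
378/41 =378/41 = 9.22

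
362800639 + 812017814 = 1174818453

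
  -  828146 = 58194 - 886340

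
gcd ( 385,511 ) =7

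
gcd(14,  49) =7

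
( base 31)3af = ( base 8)6210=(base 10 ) 3208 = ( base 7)12232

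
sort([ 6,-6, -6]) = [ - 6, - 6, 6 ]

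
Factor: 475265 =5^1*7^1*37^1*367^1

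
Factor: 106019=106019^1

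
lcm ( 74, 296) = 296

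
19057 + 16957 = 36014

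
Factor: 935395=5^1*29^1*6451^1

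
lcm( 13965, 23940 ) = 167580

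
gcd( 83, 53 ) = 1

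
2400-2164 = 236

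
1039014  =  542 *1917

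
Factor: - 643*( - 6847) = 41^1*167^1*643^1 = 4402621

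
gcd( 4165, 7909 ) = 1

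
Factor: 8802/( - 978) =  - 9 = - 3^2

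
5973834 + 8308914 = 14282748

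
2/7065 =2/7065 = 0.00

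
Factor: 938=2^1*7^1*67^1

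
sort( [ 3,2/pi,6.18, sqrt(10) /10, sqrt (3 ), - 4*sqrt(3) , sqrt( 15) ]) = [ - 4*sqrt(3 ), sqrt (10)/10, 2/pi , sqrt(3) , 3 , sqrt(15),  6.18 ] 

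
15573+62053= 77626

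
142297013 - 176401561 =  - 34104548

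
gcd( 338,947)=1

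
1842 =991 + 851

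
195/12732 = 65/4244 = 0.02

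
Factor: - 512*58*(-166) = 2^11 * 29^1*83^1 = 4929536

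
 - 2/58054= -1/29027 = - 0.00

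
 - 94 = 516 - 610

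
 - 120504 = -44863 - 75641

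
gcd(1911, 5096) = 637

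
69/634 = 69/634=0.11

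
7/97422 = 7/97422 = 0.00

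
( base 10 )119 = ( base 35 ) 3e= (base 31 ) 3q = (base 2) 1110111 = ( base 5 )434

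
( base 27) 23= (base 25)27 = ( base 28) 21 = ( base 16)39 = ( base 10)57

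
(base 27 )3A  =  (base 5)331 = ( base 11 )83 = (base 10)91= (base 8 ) 133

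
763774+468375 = 1232149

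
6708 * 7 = 46956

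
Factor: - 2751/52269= - 19^ (-1) = -1/19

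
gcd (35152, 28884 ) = 4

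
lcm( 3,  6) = 6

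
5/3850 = 1/770 = 0.00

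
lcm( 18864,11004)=132048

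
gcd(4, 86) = 2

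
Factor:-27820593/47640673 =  - 3^2* 23^1*134399^1*47640673^ (-1 )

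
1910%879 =152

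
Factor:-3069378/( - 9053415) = 341042/1005935 = 2^1*5^(-1)*7^( - 1 )*13^2*41^(-1) *701^(-1 )*1009^1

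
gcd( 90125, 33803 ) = 7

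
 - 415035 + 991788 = 576753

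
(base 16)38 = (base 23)2a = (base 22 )2c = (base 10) 56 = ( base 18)32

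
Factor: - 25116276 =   -  2^2 * 3^1*17^1 *23^1*53^1*101^1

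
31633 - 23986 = 7647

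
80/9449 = 80/9449 = 0.01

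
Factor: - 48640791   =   - 3^1*17^1*23^1*41467^1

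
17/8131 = 17/8131 = 0.00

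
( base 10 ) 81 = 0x51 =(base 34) 2d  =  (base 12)69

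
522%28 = 18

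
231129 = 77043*3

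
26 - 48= - 22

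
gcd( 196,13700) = 4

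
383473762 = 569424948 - 185951186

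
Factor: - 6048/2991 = -2016/997 = -2^5*3^2* 7^1*  997^( - 1) 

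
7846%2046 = 1708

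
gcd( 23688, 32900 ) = 1316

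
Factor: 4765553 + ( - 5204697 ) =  - 439144 =- 2^3*17^1*3229^1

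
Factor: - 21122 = - 2^1*59^1*179^1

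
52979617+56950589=109930206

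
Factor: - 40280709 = -3^1*7^1*1918129^1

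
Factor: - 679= -7^1*97^1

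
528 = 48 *11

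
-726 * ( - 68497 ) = 49728822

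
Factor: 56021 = 7^1 * 53^1 * 151^1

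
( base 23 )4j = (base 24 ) 4F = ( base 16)6F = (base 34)39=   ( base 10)111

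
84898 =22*3859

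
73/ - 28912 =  - 73/28912 = - 0.00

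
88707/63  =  1408 + 1/21= 1408.05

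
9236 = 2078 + 7158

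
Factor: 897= 3^1* 13^1 *23^1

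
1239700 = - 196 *(-6325 ) 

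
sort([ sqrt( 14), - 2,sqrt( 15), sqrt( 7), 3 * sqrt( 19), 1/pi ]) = [ - 2, 1/pi,sqrt( 7 ),sqrt( 14 ), sqrt( 15), 3*sqrt(19 )]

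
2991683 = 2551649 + 440034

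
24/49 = 24/49 = 0.49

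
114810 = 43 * 2670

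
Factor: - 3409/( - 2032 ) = 2^(  -  4 )*7^1*127^(  -  1)*487^1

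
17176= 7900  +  9276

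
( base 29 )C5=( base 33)AN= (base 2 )101100001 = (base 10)353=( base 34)ad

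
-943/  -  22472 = 943/22472 = 0.04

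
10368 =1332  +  9036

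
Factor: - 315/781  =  - 3^2*5^1*7^1*11^( - 1 )*71^( - 1)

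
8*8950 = 71600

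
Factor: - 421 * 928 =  - 390688=- 2^5*29^1*421^1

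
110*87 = 9570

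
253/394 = 253/394 = 0.64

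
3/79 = 3/79 = 0.04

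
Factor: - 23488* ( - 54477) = 2^6*3^2* 367^1*6053^1=1279555776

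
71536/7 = 10219  +  3/7 = 10219.43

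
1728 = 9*192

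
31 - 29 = 2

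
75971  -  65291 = 10680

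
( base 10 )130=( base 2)10000010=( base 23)5F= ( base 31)46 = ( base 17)7b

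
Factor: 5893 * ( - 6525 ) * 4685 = - 3^2 * 5^3 * 29^1 * 71^1*83^1*937^1 =- 180146800125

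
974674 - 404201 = 570473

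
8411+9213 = 17624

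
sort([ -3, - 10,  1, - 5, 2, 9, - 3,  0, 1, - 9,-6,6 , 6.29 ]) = [ - 10, - 9, - 6, - 5,-3, - 3,0, 1, 1,2, 6, 6.29, 9]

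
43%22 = 21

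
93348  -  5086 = 88262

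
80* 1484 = 118720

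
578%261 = 56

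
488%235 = 18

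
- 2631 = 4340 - 6971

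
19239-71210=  - 51971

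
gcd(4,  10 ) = 2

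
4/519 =4/519 = 0.01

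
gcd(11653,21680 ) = 271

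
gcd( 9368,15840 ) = 8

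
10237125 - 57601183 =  - 47364058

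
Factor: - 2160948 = -2^2*3^1*31^1*37^1*157^1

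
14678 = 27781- 13103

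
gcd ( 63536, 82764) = 836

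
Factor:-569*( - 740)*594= 2^3*3^3 * 5^1*11^1*37^1 * 569^1 = 250109640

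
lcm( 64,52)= 832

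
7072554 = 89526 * 79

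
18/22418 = 9/11209 = 0.00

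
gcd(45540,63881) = 1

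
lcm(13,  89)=1157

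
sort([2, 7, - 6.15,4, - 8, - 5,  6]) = [ - 8, - 6.15,-5, 2 , 4,  6, 7 ] 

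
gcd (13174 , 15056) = 1882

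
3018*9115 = 27509070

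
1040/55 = 208/11=18.91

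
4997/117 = 42 + 83/117 = 42.71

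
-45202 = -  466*97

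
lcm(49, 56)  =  392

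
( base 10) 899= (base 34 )QF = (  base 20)24J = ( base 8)1603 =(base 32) S3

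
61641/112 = 61641/112 = 550.37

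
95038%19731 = 16114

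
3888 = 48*81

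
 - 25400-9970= - 35370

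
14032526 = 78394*179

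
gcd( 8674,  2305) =1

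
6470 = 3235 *2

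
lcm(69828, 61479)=5656068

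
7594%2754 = 2086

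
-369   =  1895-2264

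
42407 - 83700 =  -41293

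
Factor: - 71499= -3^1*23833^1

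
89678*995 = 89229610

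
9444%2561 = 1761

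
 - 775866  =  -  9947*78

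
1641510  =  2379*690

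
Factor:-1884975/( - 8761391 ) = 3^1*5^2*41^1*367^( - 1) * 613^1*23873^ ( - 1) 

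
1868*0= 0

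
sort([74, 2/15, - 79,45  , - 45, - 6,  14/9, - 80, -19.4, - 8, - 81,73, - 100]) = [ - 100, -81, - 80, - 79, - 45, - 19.4, - 8, - 6, 2/15, 14/9, 45, 73,  74]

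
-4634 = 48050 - 52684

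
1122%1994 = 1122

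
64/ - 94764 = -16/23691 = - 0.00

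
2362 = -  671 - -3033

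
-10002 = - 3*3334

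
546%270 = 6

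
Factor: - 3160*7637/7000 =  - 5^ ( - 2) * 79^1*1091^1 =-86189/25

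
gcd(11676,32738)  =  2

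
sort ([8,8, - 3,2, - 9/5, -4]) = [ - 4, - 3, - 9/5,2, 8,8] 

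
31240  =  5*6248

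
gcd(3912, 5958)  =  6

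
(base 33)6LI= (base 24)CDL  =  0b1110001001101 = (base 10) 7245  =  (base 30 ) 81F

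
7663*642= 4919646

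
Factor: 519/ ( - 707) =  - 3^1 *7^( - 1 )*101^(  -  1 )* 173^1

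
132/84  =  1 + 4/7= 1.57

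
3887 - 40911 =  - 37024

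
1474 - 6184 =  - 4710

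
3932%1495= 942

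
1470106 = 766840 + 703266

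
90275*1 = 90275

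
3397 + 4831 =8228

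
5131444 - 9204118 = - 4072674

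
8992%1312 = 1120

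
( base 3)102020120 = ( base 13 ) 3966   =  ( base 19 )13D7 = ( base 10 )8196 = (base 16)2004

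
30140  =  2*15070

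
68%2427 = 68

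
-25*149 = -3725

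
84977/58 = 84977/58 = 1465.12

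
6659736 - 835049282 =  - 828389546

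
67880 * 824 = 55933120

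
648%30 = 18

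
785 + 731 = 1516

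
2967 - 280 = 2687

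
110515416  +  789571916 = 900087332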